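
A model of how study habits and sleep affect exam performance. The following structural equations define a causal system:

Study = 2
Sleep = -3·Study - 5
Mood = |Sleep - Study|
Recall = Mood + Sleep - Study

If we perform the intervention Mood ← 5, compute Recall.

The intervention breaks the incoming arrows to Mood: Mood = |Sleep - Study| no longer applies, and Mood = 5.
Sleep = -3·Study - 5  [with Study=2]  = -11
Recall = Mood + Sleep - Study  [with Mood=5, Sleep=-11, Study=2]  = -8

-8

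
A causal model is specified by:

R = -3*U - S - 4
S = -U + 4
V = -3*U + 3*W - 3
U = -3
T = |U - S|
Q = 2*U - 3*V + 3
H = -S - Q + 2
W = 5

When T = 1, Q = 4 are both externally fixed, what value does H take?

Under do(T = 1, Q = 4), each intervened variable's structural equation is replaced by its fixed value.
S = -U + 4  [with U=-3]  = 7
H = -S - Q + 2  [with S=7, Q=4]  = -9

-9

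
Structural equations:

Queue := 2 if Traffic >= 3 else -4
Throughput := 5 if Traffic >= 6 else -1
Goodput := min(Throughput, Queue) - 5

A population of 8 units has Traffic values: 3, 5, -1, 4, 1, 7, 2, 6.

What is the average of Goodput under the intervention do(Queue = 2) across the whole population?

The intervention sets Queue=2 in all 8 units regardless of Traffic. Recomputing Goodput per unit gives -6, -6, -6, -6, -6, -3, -6, -3; average -5.25.

-5.25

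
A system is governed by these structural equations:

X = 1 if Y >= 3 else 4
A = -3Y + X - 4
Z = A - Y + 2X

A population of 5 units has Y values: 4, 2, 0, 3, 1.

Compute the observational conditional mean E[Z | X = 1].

-15

Conditioning on X=1 selects the 2 unit(s) with Y ∈ {4, 3}. Their Z values: -17, -13. Mean = -15.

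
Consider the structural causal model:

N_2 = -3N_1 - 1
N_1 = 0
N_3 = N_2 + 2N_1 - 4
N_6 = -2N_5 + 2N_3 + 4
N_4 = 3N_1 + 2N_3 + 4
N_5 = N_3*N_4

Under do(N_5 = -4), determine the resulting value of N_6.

2

The intervention breaks the incoming arrows to N_5: N_5 = N_3*N_4 no longer applies, and N_5 = -4.
N_2 = -3N_1 - 1  [with N_1=0]  = -1
N_3 = N_2 + 2N_1 - 4  [with N_2=-1, N_1=0]  = -5
N_6 = -2N_5 + 2N_3 + 4  [with N_5=-4, N_3=-5]  = 2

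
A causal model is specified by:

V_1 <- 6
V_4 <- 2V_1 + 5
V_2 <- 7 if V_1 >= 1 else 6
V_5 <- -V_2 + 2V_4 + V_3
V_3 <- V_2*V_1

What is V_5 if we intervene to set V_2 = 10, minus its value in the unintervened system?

15

do(V_2=10) replaces the equation V_2 <- 7 if V_1 >= 1 else 6 with the constant V_2 = 10.
V_3 = V_2*V_1  [with V_2=10, V_1=6]  = 60
V_4 = 2V_1 + 5  [with V_1=6]  = 17
V_5 = -V_2 + 2V_4 + V_3  [with V_2=10, V_4=17, V_3=60]  = 84
Without intervention: V_2 = 7 if V_1 >= 1 else 6  [with V_1=6]  = 7; V_3 = V_2*V_1  [with V_2=7, V_1=6]  = 42; V_4 = 2V_1 + 5  [with V_1=6]  = 17; V_5 = -V_2 + 2V_4 + V_3  [with V_2=7, V_4=17, V_3=42]  = 69.
Change = 84 − 69 = 15.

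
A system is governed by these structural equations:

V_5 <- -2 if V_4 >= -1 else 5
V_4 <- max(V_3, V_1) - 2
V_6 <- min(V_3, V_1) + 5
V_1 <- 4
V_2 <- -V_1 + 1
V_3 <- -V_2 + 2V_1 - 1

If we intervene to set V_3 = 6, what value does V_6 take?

9

The intervention breaks the incoming arrows to V_3: V_3 <- -V_2 + 2V_1 - 1 no longer applies, and V_3 = 6.
V_6 = min(V_3, V_1) + 5  [with V_3=6, V_1=4]  = 9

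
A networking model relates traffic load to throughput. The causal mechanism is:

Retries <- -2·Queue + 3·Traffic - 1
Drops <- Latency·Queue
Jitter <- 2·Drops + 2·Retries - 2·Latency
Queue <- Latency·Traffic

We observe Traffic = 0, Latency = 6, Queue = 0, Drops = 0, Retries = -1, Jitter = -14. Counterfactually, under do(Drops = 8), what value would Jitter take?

Under do(Drops=8), the mechanism Drops <- Latency·Queue is discarded; Drops is fixed at 8.
Queue = Latency·Traffic  [with Latency=6, Traffic=0]  = 0
Retries = -2·Queue + 3·Traffic - 1  [with Queue=0, Traffic=0]  = -1
Jitter = 2·Drops + 2·Retries - 2·Latency  [with Drops=8, Retries=-1, Latency=6]  = 2

2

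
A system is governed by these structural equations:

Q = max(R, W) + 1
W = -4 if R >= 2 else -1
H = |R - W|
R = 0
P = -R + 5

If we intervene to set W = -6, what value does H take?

Under do(W=-6), the mechanism W = -4 if R >= 2 else -1 is discarded; W is fixed at -6.
H = |R - W|  [with R=0, W=-6]  = 6

6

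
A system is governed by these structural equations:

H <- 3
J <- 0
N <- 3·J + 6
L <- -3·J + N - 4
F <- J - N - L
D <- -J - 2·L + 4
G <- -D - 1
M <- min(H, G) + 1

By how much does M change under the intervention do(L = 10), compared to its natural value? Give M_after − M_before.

4

do(L=10) replaces the equation L <- -3·J + N - 4 with the constant L = 10.
D = -J - 2·L + 4  [with J=0, L=10]  = -16
G = -D - 1  [with D=-16]  = 15
M = min(H, G) + 1  [with H=3, G=15]  = 4
Without intervention: N = 3·J + 6  [with J=0]  = 6; L = -3·J + N - 4  [with J=0, N=6]  = 2; D = -J - 2·L + 4  [with J=0, L=2]  = 0; G = -D - 1  [with D=0]  = -1; M = min(H, G) + 1  [with H=3, G=-1]  = 0.
Change = 4 − 0 = 4.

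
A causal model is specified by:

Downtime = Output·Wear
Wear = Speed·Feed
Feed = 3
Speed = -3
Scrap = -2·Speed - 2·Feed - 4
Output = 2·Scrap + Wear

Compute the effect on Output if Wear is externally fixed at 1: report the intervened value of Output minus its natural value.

do(Wear=1) replaces the equation Wear = Speed·Feed with the constant Wear = 1.
Scrap = -2·Speed - 2·Feed - 4  [with Speed=-3, Feed=3]  = -4
Output = 2·Scrap + Wear  [with Scrap=-4, Wear=1]  = -7
Without intervention: Wear = Speed·Feed  [with Speed=-3, Feed=3]  = -9; Scrap = -2·Speed - 2·Feed - 4  [with Speed=-3, Feed=3]  = -4; Output = 2·Scrap + Wear  [with Scrap=-4, Wear=-9]  = -17.
Change = -7 − (-17) = 10.

10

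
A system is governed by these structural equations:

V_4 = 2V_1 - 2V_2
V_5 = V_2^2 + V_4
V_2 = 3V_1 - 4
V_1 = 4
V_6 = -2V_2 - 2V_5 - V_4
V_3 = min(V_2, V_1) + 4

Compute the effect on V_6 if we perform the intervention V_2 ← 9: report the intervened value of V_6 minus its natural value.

-30

Under do(V_2=9), the mechanism V_2 = 3V_1 - 4 is discarded; V_2 is fixed at 9.
V_4 = 2V_1 - 2V_2  [with V_1=4, V_2=9]  = -10
V_5 = V_2^2 + V_4  [with V_2=9, V_4=-10]  = 71
V_6 = -2V_2 - 2V_5 - V_4  [with V_2=9, V_5=71, V_4=-10]  = -150
Without intervention: V_2 = 3V_1 - 4  [with V_1=4]  = 8; V_4 = 2V_1 - 2V_2  [with V_1=4, V_2=8]  = -8; V_5 = V_2^2 + V_4  [with V_2=8, V_4=-8]  = 56; V_6 = -2V_2 - 2V_5 - V_4  [with V_2=8, V_5=56, V_4=-8]  = -120.
Change = -150 − (-120) = -30.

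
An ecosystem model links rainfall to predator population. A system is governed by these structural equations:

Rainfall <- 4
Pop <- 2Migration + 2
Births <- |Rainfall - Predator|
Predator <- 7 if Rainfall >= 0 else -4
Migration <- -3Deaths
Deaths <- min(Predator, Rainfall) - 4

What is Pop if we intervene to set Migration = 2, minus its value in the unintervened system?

The intervention breaks the incoming arrows to Migration: Migration <- -3Deaths no longer applies, and Migration = 2.
Pop = 2Migration + 2  [with Migration=2]  = 6
Without intervention: Predator = 7 if Rainfall >= 0 else -4  [with Rainfall=4]  = 7; Deaths = min(Predator, Rainfall) - 4  [with Predator=7, Rainfall=4]  = 0; Migration = -3Deaths  [with Deaths=0]  = 0; Pop = 2Migration + 2  [with Migration=0]  = 2.
Change = 6 − 2 = 4.

4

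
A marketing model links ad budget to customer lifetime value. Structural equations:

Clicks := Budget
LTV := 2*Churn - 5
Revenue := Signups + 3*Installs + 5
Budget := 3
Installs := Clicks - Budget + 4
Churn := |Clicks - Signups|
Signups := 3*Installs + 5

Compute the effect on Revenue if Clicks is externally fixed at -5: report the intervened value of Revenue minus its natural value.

-48

Under do(Clicks=-5), the mechanism Clicks := Budget is discarded; Clicks is fixed at -5.
Installs = Clicks - Budget + 4  [with Clicks=-5, Budget=3]  = -4
Signups = 3*Installs + 5  [with Installs=-4]  = -7
Revenue = Signups + 3*Installs + 5  [with Signups=-7, Installs=-4]  = -14
Without intervention: Clicks = Budget  [with Budget=3]  = 3; Installs = Clicks - Budget + 4  [with Clicks=3, Budget=3]  = 4; Signups = 3*Installs + 5  [with Installs=4]  = 17; Revenue = Signups + 3*Installs + 5  [with Signups=17, Installs=4]  = 34.
Change = -14 − 34 = -48.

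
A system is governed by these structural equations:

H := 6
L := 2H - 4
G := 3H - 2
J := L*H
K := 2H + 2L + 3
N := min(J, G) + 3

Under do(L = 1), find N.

9

Under do(L=1), the mechanism L := 2H - 4 is discarded; L is fixed at 1.
G = 3H - 2  [with H=6]  = 16
J = L*H  [with L=1, H=6]  = 6
N = min(J, G) + 3  [with J=6, G=16]  = 9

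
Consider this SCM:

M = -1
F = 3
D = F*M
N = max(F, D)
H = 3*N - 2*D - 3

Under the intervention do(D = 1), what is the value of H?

do(D=1) replaces the equation D = F*M with the constant D = 1.
N = max(F, D)  [with F=3, D=1]  = 3
H = 3*N - 2*D - 3  [with N=3, D=1]  = 4

4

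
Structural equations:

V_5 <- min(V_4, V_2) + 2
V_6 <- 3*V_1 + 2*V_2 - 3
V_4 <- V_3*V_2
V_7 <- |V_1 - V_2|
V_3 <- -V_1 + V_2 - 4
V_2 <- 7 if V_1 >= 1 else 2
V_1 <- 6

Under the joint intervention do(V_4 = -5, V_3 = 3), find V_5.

-3

The joint intervention fixes V_4 = -5, V_3 = 3, removing each variable's own equation.
V_2 = 7 if V_1 >= 1 else 2  [with V_1=6]  = 7
V_5 = min(V_4, V_2) + 2  [with V_4=-5, V_2=7]  = -3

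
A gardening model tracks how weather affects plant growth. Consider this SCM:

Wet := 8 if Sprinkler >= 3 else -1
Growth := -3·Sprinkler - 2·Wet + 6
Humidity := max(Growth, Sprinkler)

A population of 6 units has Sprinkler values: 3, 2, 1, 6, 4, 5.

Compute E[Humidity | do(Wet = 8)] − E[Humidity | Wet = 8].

The intervention sets Wet=8 in all 6 units regardless of Sprinkler. Recomputing Humidity per unit gives 3, 2, 1, 6, 4, 5; average 3.5.
Conditioning on Wet=8 selects the 4 unit(s) with Sprinkler ∈ {3, 6, 4, 5}. Their Humidity values: 3, 6, 4, 5. Mean = 4.5.
Difference = 3.5 − 4.5 = -1.

-1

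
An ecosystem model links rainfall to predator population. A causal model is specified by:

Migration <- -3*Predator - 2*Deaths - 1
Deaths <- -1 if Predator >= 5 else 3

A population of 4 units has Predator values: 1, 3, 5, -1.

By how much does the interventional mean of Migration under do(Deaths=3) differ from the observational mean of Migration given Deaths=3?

Every unit gets Deaths=3 under the intervention. Migration values become -10, -16, -22, -4; E[Migration|do(Deaths=3)] = -13.
Conditioning on Deaths=3 selects the 3 unit(s) with Predator ∈ {1, 3, -1}. Their Migration values: -10, -16, -4. Mean = -10.
Difference = -13 − (-10) = -3.

-3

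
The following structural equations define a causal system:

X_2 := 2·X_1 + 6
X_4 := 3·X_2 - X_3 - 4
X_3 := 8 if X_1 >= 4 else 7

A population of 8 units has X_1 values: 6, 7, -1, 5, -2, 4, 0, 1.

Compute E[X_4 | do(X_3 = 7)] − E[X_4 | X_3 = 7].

Every unit gets X_3=7 under the intervention. X_4 values become 43, 49, 1, 37, -5, 31, 7, 13; E[X_4|do(X_3=7)] = 22.
Observing X_3=7 restricts to units where X_3's equation naturally yields 7: X_1 ∈ {-1, -2, 0, 1}. In that subpopulation X_4 = 1, -5, 7, 13, mean 4.
Difference = 22 − 4 = 18.

18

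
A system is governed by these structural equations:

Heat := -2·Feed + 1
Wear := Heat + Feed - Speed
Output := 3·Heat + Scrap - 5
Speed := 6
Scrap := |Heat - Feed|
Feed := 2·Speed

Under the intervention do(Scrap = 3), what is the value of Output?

-71

The intervention breaks the incoming arrows to Scrap: Scrap := |Heat - Feed| no longer applies, and Scrap = 3.
Feed = 2·Speed  [with Speed=6]  = 12
Heat = -2·Feed + 1  [with Feed=12]  = -23
Output = 3·Heat + Scrap - 5  [with Heat=-23, Scrap=3]  = -71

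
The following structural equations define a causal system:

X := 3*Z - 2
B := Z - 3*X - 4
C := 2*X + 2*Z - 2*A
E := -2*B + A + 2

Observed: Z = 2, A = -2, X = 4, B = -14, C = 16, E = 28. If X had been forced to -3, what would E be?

The intervention breaks the incoming arrows to X: X := 3*Z - 2 no longer applies, and X = -3.
B = Z - 3*X - 4  [with Z=2, X=-3]  = 7
E = -2*B + A + 2  [with B=7, A=-2]  = -14

-14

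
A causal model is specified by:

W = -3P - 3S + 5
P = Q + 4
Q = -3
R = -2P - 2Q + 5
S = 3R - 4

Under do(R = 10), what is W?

do(R=10) replaces the equation R = -2P - 2Q + 5 with the constant R = 10.
P = Q + 4  [with Q=-3]  = 1
S = 3R - 4  [with R=10]  = 26
W = -3P - 3S + 5  [with P=1, S=26]  = -76

-76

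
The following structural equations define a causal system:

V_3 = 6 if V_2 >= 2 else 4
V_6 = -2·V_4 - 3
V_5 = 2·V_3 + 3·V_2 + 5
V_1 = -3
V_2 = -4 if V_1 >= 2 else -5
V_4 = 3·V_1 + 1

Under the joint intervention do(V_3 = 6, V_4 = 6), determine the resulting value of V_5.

2

Setting V_3 = 6, V_4 = 6 by intervention discards those variables' equations.
V_2 = -4 if V_1 >= 2 else -5  [with V_1=-3]  = -5
V_5 = 2·V_3 + 3·V_2 + 5  [with V_3=6, V_2=-5]  = 2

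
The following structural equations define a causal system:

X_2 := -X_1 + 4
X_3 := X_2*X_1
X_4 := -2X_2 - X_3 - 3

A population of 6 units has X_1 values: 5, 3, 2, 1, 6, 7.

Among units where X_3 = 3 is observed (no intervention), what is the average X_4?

Observing X_3=3 restricts to units where X_3's equation naturally yields 3: X_1 ∈ {3, 1}. In that subpopulation X_4 = -8, -12, mean -10.

-10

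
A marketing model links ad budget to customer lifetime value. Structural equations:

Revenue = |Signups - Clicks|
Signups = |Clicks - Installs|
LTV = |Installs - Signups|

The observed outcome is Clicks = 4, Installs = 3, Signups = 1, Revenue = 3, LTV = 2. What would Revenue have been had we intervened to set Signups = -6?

10

The intervention breaks the incoming arrows to Signups: Signups = |Clicks - Installs| no longer applies, and Signups = -6.
Revenue = |Signups - Clicks|  [with Signups=-6, Clicks=4]  = 10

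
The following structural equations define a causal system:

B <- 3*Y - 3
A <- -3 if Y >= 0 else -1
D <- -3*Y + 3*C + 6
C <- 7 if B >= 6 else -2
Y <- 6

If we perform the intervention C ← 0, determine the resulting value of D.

Intervening sets C = 0 and removes its equation (C <- 7 if B >= 6 else -2).
D = -3*Y + 3*C + 6  [with Y=6, C=0]  = -12

-12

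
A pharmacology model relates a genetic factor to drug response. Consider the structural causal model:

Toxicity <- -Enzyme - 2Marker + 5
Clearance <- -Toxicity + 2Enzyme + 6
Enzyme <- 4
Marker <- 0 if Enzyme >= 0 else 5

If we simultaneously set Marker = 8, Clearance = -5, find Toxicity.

-15

The joint intervention fixes Marker = 8, Clearance = -5, removing each variable's own equation.
Toxicity = -Enzyme - 2Marker + 5  [with Enzyme=4, Marker=8]  = -15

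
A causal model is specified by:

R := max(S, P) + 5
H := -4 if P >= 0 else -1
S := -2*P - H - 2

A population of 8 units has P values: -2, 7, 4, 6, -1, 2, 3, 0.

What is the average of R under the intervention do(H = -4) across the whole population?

do(H=-4) breaks H's dependence on P. With H=-4 fixed, R across the units is 11, 12, 9, 11, 9, 7, 8, 7, mean 9.25.

9.25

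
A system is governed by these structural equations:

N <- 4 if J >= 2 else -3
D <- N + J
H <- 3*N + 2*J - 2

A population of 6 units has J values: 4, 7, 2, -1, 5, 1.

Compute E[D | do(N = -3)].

0

The intervention sets N=-3 in all 6 units regardless of J. Recomputing D per unit gives 1, 4, -1, -4, 2, -2; average 0.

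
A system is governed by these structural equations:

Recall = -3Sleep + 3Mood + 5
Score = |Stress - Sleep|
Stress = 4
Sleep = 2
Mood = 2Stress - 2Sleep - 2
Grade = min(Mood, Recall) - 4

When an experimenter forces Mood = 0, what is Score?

Under do(Mood=0), the mechanism Mood = 2Stress - 2Sleep - 2 is discarded; Mood is fixed at 0.
Since Score is not a descendant of the intervened variable, it is unaffected.
Score = |Stress - Sleep|  [with Stress=4, Sleep=2]  = 2

2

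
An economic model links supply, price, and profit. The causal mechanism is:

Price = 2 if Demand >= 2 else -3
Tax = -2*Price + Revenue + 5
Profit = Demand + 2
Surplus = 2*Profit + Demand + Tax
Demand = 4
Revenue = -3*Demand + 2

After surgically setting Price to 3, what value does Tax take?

-11

Under do(Price=3), the mechanism Price = 2 if Demand >= 2 else -3 is discarded; Price is fixed at 3.
Revenue = -3*Demand + 2  [with Demand=4]  = -10
Tax = -2*Price + Revenue + 5  [with Price=3, Revenue=-10]  = -11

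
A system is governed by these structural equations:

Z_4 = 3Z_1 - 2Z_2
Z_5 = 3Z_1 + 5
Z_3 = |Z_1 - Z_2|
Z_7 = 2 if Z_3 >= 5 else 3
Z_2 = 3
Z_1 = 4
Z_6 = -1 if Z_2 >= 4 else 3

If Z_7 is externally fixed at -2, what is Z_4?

Under do(Z_7=-2), the mechanism Z_7 = 2 if Z_3 >= 5 else 3 is discarded; Z_7 is fixed at -2.
Since Z_4 is not a descendant of the intervened variable, it is unaffected.
Z_4 = 3Z_1 - 2Z_2  [with Z_1=4, Z_2=3]  = 6

6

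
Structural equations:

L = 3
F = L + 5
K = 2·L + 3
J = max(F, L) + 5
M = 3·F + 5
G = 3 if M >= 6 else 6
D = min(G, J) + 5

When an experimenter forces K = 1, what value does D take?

The intervention breaks the incoming arrows to K: K = 2·L + 3 no longer applies, and K = 1.
D is not downstream of the intervention, so its value is determined by the original equations.
F = L + 5  [with L=3]  = 8
J = max(F, L) + 5  [with F=8, L=3]  = 13
M = 3·F + 5  [with F=8]  = 29
G = 3 if M >= 6 else 6  [with M=29]  = 3
D = min(G, J) + 5  [with G=3, J=13]  = 8

8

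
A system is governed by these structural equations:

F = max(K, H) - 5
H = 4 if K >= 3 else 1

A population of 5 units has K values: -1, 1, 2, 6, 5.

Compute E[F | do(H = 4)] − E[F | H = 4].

-0.9

The intervention sets H=4 in all 5 units regardless of K. Recomputing F per unit gives -1, -1, -1, 1, 0; average -0.4.
Conditioning on H=4 selects the 2 unit(s) with K ∈ {6, 5}. Their F values: 1, 0. Mean = 0.5.
Difference = -0.4 − 0.5 = -0.9.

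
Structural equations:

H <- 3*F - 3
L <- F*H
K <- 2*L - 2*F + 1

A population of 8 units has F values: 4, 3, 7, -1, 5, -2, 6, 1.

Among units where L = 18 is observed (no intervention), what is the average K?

36

Observing L=18 restricts to units where L's equation naturally yields 18: F ∈ {3, -2}. In that subpopulation K = 31, 41, mean 36.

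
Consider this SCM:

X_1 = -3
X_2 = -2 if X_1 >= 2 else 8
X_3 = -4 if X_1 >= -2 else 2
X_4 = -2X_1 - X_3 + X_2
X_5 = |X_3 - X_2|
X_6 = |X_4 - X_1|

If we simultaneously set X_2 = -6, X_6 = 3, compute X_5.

8

Setting X_2 = -6, X_6 = 3 by intervention discards those variables' equations.
X_3 = -4 if X_1 >= -2 else 2  [with X_1=-3]  = 2
X_5 = |X_3 - X_2|  [with X_3=2, X_2=-6]  = 8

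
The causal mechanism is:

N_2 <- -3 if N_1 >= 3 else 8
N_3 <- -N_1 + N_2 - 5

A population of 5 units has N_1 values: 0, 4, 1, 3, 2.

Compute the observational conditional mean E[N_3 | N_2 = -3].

-11.5

Observing N_2=-3 restricts to units where N_2's equation naturally yields -3: N_1 ∈ {4, 3}. In that subpopulation N_3 = -12, -11, mean -11.5.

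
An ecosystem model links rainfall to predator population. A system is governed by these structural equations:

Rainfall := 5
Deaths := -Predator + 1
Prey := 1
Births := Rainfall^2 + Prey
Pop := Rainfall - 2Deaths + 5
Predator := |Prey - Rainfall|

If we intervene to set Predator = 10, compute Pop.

The intervention breaks the incoming arrows to Predator: Predator := |Prey - Rainfall| no longer applies, and Predator = 10.
Deaths = -Predator + 1  [with Predator=10]  = -9
Pop = Rainfall - 2Deaths + 5  [with Rainfall=5, Deaths=-9]  = 28

28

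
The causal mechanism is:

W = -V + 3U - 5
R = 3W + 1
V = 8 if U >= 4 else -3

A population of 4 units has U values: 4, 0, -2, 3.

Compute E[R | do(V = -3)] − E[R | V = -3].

8.25

Every unit gets V=-3 under the intervention. R values become 31, -5, -23, 22; E[R|do(V=-3)] = 6.25.
E[R|V=-3] averages over only the 3 units with V=-3 (U = 0, -2, 3): R = -5, -23, 22, mean -2.
Difference = 6.25 − (-2) = 8.25.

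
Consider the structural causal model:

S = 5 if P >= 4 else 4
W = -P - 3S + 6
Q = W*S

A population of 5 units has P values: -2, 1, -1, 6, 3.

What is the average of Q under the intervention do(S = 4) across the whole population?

do(S=4) breaks S's dependence on P. With S=4 fixed, Q across the units is -16, -28, -20, -48, -36, mean -29.6.

-29.6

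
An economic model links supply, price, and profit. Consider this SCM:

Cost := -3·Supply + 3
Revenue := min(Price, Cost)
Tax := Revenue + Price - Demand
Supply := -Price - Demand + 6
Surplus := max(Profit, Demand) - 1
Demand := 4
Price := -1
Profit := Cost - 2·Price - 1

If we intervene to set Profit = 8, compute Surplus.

do(Profit=8) replaces the equation Profit := Cost - 2·Price - 1 with the constant Profit = 8.
Surplus = max(Profit, Demand) - 1  [with Profit=8, Demand=4]  = 7

7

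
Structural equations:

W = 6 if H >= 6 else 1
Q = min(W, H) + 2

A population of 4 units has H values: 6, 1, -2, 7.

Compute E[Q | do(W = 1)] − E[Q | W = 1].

do(W=1) breaks W's dependence on H. With W=1 fixed, Q across the units is 3, 3, 0, 3, mean 2.25.
E[Q|W=1] averages over only the 2 units with W=1 (H = 1, -2): Q = 3, 0, mean 1.5.
Difference = 2.25 − 1.5 = 0.75.

0.75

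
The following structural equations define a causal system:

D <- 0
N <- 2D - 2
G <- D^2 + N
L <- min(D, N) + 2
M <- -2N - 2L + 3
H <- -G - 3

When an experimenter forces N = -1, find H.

Under do(N=-1), the mechanism N <- 2D - 2 is discarded; N is fixed at -1.
G = D^2 + N  [with D=0, N=-1]  = -1
H = -G - 3  [with G=-1]  = -2

-2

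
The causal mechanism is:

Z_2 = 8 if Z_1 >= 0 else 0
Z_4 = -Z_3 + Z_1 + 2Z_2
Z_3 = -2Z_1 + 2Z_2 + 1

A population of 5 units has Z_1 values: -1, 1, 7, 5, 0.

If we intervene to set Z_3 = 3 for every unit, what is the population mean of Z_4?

Under do(Z_3=3), Z_3's equation is replaced by Z_3=3 for every unit. Per-unit Z_4: -4, 14, 20, 18, 13. Mean = 12.2.

12.2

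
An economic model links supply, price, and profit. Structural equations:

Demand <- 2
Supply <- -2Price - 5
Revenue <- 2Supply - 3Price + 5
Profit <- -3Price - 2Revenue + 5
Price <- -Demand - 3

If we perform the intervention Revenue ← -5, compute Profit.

30

Intervening sets Revenue = -5 and removes its equation (Revenue <- 2Supply - 3Price + 5).
Price = -Demand - 3  [with Demand=2]  = -5
Profit = -3Price - 2Revenue + 5  [with Price=-5, Revenue=-5]  = 30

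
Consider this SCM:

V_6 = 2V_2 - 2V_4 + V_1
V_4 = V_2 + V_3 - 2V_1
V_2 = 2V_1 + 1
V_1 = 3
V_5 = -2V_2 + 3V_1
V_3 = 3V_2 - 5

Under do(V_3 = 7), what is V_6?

The intervention breaks the incoming arrows to V_3: V_3 = 3V_2 - 5 no longer applies, and V_3 = 7.
V_2 = 2V_1 + 1  [with V_1=3]  = 7
V_4 = V_2 + V_3 - 2V_1  [with V_2=7, V_3=7, V_1=3]  = 8
V_6 = 2V_2 - 2V_4 + V_1  [with V_2=7, V_4=8, V_1=3]  = 1

1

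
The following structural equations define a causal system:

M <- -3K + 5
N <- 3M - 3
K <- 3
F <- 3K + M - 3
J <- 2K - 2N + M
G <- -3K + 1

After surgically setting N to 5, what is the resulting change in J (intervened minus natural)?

-40

Intervening sets N = 5 and removes its equation (N <- 3M - 3).
M = -3K + 5  [with K=3]  = -4
J = 2K - 2N + M  [with K=3, N=5, M=-4]  = -8
Without intervention: M = -3K + 5  [with K=3]  = -4; N = 3M - 3  [with M=-4]  = -15; J = 2K - 2N + M  [with K=3, N=-15, M=-4]  = 32.
Change = -8 − 32 = -40.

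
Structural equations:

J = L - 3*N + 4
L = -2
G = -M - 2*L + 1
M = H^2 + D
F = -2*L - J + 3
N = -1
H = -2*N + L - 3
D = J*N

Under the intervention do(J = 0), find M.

9

The intervention breaks the incoming arrows to J: J = L - 3*N + 4 no longer applies, and J = 0.
H = -2*N + L - 3  [with N=-1, L=-2]  = -3
D = J*N  [with J=0, N=-1]  = 0
M = H^2 + D  [with H=-3, D=0]  = 9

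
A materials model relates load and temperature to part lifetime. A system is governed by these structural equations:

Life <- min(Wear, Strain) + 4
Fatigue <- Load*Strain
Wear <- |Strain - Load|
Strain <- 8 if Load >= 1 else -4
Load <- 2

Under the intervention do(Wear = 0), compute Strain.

8

Under do(Wear=0), the mechanism Wear <- |Strain - Load| is discarded; Wear is fixed at 0.
Since Strain is not a descendant of the intervened variable, it is unaffected.
Strain = 8 if Load >= 1 else -4  [with Load=2]  = 8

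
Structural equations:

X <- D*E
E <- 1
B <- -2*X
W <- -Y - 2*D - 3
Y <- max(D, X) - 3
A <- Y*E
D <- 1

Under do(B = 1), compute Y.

The intervention breaks the incoming arrows to B: B <- -2*X no longer applies, and B = 1.
Since Y is not a descendant of the intervened variable, it is unaffected.
X = D*E  [with D=1, E=1]  = 1
Y = max(D, X) - 3  [with D=1, X=1]  = -2

-2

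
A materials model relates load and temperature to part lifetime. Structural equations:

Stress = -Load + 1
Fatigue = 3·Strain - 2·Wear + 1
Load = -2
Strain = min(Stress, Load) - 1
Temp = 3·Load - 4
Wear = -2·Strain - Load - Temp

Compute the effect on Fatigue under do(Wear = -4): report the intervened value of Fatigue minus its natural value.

44

The intervention breaks the incoming arrows to Wear: Wear = -2·Strain - Load - Temp no longer applies, and Wear = -4.
Stress = -Load + 1  [with Load=-2]  = 3
Strain = min(Stress, Load) - 1  [with Stress=3, Load=-2]  = -3
Fatigue = 3·Strain - 2·Wear + 1  [with Strain=-3, Wear=-4]  = 0
Without intervention: Stress = -Load + 1  [with Load=-2]  = 3; Strain = min(Stress, Load) - 1  [with Stress=3, Load=-2]  = -3; Temp = 3·Load - 4  [with Load=-2]  = -10; Wear = -2·Strain - Load - Temp  [with Strain=-3, Load=-2, Temp=-10]  = 18; Fatigue = 3·Strain - 2·Wear + 1  [with Strain=-3, Wear=18]  = -44.
Change = 0 − (-44) = 44.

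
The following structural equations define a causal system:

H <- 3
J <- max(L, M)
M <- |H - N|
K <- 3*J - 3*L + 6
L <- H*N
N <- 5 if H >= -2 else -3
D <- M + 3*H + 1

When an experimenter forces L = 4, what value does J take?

The intervention breaks the incoming arrows to L: L <- H*N no longer applies, and L = 4.
N = 5 if H >= -2 else -3  [with H=3]  = 5
M = |H - N|  [with H=3, N=5]  = 2
J = max(L, M)  [with L=4, M=2]  = 4

4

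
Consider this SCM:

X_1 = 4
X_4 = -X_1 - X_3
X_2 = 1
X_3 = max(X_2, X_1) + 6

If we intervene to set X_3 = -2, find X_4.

-2

The intervention breaks the incoming arrows to X_3: X_3 = max(X_2, X_1) + 6 no longer applies, and X_3 = -2.
X_4 = -X_1 - X_3  [with X_1=4, X_3=-2]  = -2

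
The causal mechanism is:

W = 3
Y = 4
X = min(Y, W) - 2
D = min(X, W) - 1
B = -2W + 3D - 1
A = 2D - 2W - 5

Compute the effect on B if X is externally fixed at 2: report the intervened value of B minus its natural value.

3

do(X=2) replaces the equation X = min(Y, W) - 2 with the constant X = 2.
D = min(X, W) - 1  [with X=2, W=3]  = 1
B = -2W + 3D - 1  [with W=3, D=1]  = -4
Without intervention: X = min(Y, W) - 2  [with Y=4, W=3]  = 1; D = min(X, W) - 1  [with X=1, W=3]  = 0; B = -2W + 3D - 1  [with W=3, D=0]  = -7.
Change = -4 − (-7) = 3.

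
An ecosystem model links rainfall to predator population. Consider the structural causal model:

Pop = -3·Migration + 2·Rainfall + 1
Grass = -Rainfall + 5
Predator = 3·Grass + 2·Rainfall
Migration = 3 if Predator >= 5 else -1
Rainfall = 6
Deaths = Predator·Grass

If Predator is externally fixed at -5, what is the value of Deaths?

5

The intervention breaks the incoming arrows to Predator: Predator = 3·Grass + 2·Rainfall no longer applies, and Predator = -5.
Grass = -Rainfall + 5  [with Rainfall=6]  = -1
Deaths = Predator·Grass  [with Predator=-5, Grass=-1]  = 5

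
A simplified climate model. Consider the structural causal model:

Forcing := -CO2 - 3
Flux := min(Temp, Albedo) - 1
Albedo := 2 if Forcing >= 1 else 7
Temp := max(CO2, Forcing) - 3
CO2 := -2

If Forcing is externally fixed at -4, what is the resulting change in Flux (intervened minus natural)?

do(Forcing=-4) replaces the equation Forcing := -CO2 - 3 with the constant Forcing = -4.
Temp = max(CO2, Forcing) - 3  [with CO2=-2, Forcing=-4]  = -5
Albedo = 2 if Forcing >= 1 else 7  [with Forcing=-4]  = 7
Flux = min(Temp, Albedo) - 1  [with Temp=-5, Albedo=7]  = -6
Without intervention: Forcing = -CO2 - 3  [with CO2=-2]  = -1; Temp = max(CO2, Forcing) - 3  [with CO2=-2, Forcing=-1]  = -4; Albedo = 2 if Forcing >= 1 else 7  [with Forcing=-1]  = 7; Flux = min(Temp, Albedo) - 1  [with Temp=-4, Albedo=7]  = -5.
Change = -6 − (-5) = -1.

-1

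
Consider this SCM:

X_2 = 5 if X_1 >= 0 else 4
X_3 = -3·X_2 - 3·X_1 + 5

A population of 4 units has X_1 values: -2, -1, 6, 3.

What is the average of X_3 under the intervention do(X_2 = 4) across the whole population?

do(X_2=4) breaks X_2's dependence on X_1. With X_2=4 fixed, X_3 across the units is -1, -4, -25, -16, mean -11.5.

-11.5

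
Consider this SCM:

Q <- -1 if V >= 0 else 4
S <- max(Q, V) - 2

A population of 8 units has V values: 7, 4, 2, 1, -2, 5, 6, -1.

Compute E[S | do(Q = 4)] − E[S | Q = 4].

0.75

Every unit gets Q=4 under the intervention. S values become 5, 2, 2, 2, 2, 3, 4, 2; E[S|do(Q=4)] = 2.75.
Conditioning on Q=4 selects the 2 unit(s) with V ∈ {-2, -1}. Their S values: 2, 2. Mean = 2.
Difference = 2.75 − 2 = 0.75.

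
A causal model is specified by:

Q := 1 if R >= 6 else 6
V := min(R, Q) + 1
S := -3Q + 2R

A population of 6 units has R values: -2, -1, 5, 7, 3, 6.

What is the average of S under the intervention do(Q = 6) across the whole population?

Every unit gets Q=6 under the intervention. S values become -22, -20, -8, -4, -12, -6; E[S|do(Q=6)] = -12.

-12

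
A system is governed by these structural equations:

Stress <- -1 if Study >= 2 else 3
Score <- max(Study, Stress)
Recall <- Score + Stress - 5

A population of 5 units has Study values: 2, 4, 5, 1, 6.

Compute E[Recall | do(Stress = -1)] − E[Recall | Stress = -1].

-0.65

do(Stress=-1) breaks Stress's dependence on Study. With Stress=-1 fixed, Recall across the units is -4, -2, -1, -5, 0, mean -2.4.
Conditioning on Stress=-1 selects the 4 unit(s) with Study ∈ {2, 4, 5, 6}. Their Recall values: -4, -2, -1, 0. Mean = -1.75.
Difference = -2.4 − (-1.75) = -0.65.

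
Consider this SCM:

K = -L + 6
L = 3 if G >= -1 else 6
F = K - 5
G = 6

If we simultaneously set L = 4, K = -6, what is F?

-11

Setting L = 4, K = -6 by intervention discards those variables' equations.
F = K - 5  [with K=-6]  = -11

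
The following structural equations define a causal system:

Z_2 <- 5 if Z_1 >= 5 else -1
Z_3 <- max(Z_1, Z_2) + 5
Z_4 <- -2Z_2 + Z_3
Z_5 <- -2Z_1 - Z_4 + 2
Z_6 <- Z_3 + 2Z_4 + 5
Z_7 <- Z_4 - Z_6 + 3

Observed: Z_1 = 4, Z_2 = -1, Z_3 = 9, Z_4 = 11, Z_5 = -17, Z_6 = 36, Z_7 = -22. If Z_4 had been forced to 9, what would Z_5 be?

-15

Intervening sets Z_4 = 9 and removes its equation (Z_4 <- -2Z_2 + Z_3).
Z_5 = -2Z_1 - Z_4 + 2  [with Z_1=4, Z_4=9]  = -15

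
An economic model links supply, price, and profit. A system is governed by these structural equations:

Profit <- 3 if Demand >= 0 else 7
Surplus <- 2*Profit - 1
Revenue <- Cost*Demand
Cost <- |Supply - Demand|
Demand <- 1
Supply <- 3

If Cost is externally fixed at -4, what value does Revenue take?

-4

The intervention breaks the incoming arrows to Cost: Cost <- |Supply - Demand| no longer applies, and Cost = -4.
Revenue = Cost*Demand  [with Cost=-4, Demand=1]  = -4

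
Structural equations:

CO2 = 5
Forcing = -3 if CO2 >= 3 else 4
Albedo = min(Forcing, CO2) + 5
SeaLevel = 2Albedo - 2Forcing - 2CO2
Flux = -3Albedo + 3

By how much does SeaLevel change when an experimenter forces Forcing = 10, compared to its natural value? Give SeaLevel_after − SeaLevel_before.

Under do(Forcing=10), the mechanism Forcing = -3 if CO2 >= 3 else 4 is discarded; Forcing is fixed at 10.
Albedo = min(Forcing, CO2) + 5  [with Forcing=10, CO2=5]  = 10
SeaLevel = 2Albedo - 2Forcing - 2CO2  [with Albedo=10, Forcing=10, CO2=5]  = -10
Without intervention: Forcing = -3 if CO2 >= 3 else 4  [with CO2=5]  = -3; Albedo = min(Forcing, CO2) + 5  [with Forcing=-3, CO2=5]  = 2; SeaLevel = 2Albedo - 2Forcing - 2CO2  [with Albedo=2, Forcing=-3, CO2=5]  = 0.
Change = -10 − 0 = -10.

-10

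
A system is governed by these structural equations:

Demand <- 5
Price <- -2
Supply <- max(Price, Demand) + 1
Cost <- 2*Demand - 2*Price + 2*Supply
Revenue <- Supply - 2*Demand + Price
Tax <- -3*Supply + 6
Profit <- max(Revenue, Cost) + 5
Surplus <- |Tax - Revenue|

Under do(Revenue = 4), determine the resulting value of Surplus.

16

do(Revenue=4) replaces the equation Revenue <- Supply - 2*Demand + Price with the constant Revenue = 4.
Supply = max(Price, Demand) + 1  [with Price=-2, Demand=5]  = 6
Tax = -3*Supply + 6  [with Supply=6]  = -12
Surplus = |Tax - Revenue|  [with Tax=-12, Revenue=4]  = 16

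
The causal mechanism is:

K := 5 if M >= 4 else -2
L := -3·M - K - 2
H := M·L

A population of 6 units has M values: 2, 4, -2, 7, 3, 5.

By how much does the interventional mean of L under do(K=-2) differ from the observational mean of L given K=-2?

-6.5

The intervention sets K=-2 in all 6 units regardless of M. Recomputing L per unit gives -6, -12, 6, -21, -9, -15; average -9.5.
Conditioning on K=-2 selects the 3 unit(s) with M ∈ {2, -2, 3}. Their L values: -6, 6, -9. Mean = -3.
Difference = -9.5 − (-3) = -6.5.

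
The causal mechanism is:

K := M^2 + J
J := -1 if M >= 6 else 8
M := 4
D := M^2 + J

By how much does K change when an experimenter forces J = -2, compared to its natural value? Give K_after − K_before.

Under do(J=-2), the mechanism J := -1 if M >= 6 else 8 is discarded; J is fixed at -2.
K = M^2 + J  [with M=4, J=-2]  = 14
Without intervention: J = -1 if M >= 6 else 8  [with M=4]  = 8; K = M^2 + J  [with M=4, J=8]  = 24.
Change = 14 − 24 = -10.

-10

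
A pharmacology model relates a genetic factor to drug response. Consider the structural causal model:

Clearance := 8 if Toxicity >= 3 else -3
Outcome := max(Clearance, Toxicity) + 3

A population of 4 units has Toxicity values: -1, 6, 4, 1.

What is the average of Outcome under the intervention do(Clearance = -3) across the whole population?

Under do(Clearance=-3), Clearance's equation is replaced by Clearance=-3 for every unit. Per-unit Outcome: 2, 9, 7, 4. Mean = 5.5.

5.5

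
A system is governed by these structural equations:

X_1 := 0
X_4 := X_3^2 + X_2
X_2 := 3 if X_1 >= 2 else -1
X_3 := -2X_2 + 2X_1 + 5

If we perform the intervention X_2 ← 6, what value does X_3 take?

The intervention breaks the incoming arrows to X_2: X_2 := 3 if X_1 >= 2 else -1 no longer applies, and X_2 = 6.
X_3 = -2X_2 + 2X_1 + 5  [with X_2=6, X_1=0]  = -7

-7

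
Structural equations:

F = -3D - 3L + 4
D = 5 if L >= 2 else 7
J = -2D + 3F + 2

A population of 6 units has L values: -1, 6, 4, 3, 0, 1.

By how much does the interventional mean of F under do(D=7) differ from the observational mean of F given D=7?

-6.5

Under do(D=7), D's equation is replaced by D=7 for every unit. Per-unit F: -14, -35, -29, -26, -17, -20. Mean = -23.5.
Conditioning on D=7 selects the 3 unit(s) with L ∈ {-1, 0, 1}. Their F values: -14, -17, -20. Mean = -17.
Difference = -23.5 − (-17) = -6.5.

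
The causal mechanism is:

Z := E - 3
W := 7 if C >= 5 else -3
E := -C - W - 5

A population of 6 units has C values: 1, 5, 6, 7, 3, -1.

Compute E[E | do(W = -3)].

-5.5

The intervention sets W=-3 in all 6 units regardless of C. Recomputing E per unit gives -3, -7, -8, -9, -5, -1; average -5.5.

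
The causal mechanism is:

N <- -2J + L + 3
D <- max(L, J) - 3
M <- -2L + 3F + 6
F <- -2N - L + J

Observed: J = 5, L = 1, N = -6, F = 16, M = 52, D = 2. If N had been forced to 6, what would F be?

The intervention breaks the incoming arrows to N: N <- -2J + L + 3 no longer applies, and N = 6.
F = -2N - L + J  [with N=6, L=1, J=5]  = -8

-8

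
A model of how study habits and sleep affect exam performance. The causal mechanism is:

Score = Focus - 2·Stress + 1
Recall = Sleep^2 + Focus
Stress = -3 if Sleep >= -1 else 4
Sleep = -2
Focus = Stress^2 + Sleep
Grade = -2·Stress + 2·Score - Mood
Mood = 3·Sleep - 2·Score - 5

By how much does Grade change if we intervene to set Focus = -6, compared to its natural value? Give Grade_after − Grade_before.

The intervention breaks the incoming arrows to Focus: Focus = Stress^2 + Sleep no longer applies, and Focus = -6.
Stress = -3 if Sleep >= -1 else 4  [with Sleep=-2]  = 4
Score = Focus - 2·Stress + 1  [with Focus=-6, Stress=4]  = -13
Mood = 3·Sleep - 2·Score - 5  [with Sleep=-2, Score=-13]  = 15
Grade = -2·Stress + 2·Score - Mood  [with Stress=4, Score=-13, Mood=15]  = -49
Without intervention: Stress = -3 if Sleep >= -1 else 4  [with Sleep=-2]  = 4; Focus = Stress^2 + Sleep  [with Stress=4, Sleep=-2]  = 14; Score = Focus - 2·Stress + 1  [with Focus=14, Stress=4]  = 7; Mood = 3·Sleep - 2·Score - 5  [with Sleep=-2, Score=7]  = -25; Grade = -2·Stress + 2·Score - Mood  [with Stress=4, Score=7, Mood=-25]  = 31.
Change = -49 − 31 = -80.

-80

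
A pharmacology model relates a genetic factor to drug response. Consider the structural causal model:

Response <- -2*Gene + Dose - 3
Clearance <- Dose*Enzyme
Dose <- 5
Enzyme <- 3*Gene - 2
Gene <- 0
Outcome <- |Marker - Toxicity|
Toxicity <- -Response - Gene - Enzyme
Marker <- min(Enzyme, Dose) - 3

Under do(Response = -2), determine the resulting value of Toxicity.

4

The intervention breaks the incoming arrows to Response: Response <- -2*Gene + Dose - 3 no longer applies, and Response = -2.
Enzyme = 3*Gene - 2  [with Gene=0]  = -2
Toxicity = -Response - Gene - Enzyme  [with Response=-2, Gene=0, Enzyme=-2]  = 4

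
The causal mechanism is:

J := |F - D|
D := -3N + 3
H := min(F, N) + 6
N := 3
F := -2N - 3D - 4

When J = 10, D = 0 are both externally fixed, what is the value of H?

The joint intervention fixes J = 10, D = 0, removing each variable's own equation.
F = -2N - 3D - 4  [with N=3, D=0]  = -10
H = min(F, N) + 6  [with F=-10, N=3]  = -4

-4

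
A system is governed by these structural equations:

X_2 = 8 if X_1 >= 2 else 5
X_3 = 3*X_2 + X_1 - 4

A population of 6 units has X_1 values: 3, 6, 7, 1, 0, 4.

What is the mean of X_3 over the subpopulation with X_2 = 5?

11.5

Conditioning on X_2=5 selects the 2 unit(s) with X_1 ∈ {1, 0}. Their X_3 values: 12, 11. Mean = 11.5.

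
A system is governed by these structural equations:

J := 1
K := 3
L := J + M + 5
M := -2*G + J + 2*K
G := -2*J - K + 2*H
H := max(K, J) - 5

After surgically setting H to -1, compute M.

do(H=-1) replaces the equation H := max(K, J) - 5 with the constant H = -1.
G = -2*J - K + 2*H  [with J=1, K=3, H=-1]  = -7
M = -2*G + J + 2*K  [with G=-7, J=1, K=3]  = 21

21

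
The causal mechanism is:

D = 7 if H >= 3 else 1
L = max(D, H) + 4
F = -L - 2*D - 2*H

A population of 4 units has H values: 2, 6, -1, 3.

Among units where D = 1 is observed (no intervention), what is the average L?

5.5

Conditioning on D=1 selects the 2 unit(s) with H ∈ {2, -1}. Their L values: 6, 5. Mean = 5.5.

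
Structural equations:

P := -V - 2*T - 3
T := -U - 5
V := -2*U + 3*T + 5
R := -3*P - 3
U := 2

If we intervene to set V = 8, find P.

The intervention breaks the incoming arrows to V: V := -2*U + 3*T + 5 no longer applies, and V = 8.
T = -U - 5  [with U=2]  = -7
P = -V - 2*T - 3  [with V=8, T=-7]  = 3

3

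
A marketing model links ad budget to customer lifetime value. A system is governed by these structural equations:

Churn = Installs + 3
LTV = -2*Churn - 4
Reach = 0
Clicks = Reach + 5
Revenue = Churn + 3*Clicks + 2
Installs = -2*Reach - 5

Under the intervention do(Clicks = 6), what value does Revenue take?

18

do(Clicks=6) replaces the equation Clicks = Reach + 5 with the constant Clicks = 6.
Installs = -2*Reach - 5  [with Reach=0]  = -5
Churn = Installs + 3  [with Installs=-5]  = -2
Revenue = Churn + 3*Clicks + 2  [with Churn=-2, Clicks=6]  = 18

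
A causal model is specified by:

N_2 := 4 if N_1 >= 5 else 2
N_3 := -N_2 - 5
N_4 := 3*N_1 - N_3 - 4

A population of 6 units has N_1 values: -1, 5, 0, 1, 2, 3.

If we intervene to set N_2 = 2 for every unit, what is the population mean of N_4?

Under do(N_2=2), N_2's equation is replaced by N_2=2 for every unit. Per-unit N_4: 0, 18, 3, 6, 9, 12. Mean = 8.

8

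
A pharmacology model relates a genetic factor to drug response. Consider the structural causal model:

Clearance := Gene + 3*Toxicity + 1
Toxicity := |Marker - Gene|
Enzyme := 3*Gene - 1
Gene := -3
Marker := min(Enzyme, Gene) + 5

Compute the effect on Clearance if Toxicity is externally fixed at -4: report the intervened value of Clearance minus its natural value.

Intervening sets Toxicity = -4 and removes its equation (Toxicity := |Marker - Gene|).
Clearance = Gene + 3*Toxicity + 1  [with Gene=-3, Toxicity=-4]  = -14
Without intervention: Enzyme = 3*Gene - 1  [with Gene=-3]  = -10; Marker = min(Enzyme, Gene) + 5  [with Enzyme=-10, Gene=-3]  = -5; Toxicity = |Marker - Gene|  [with Marker=-5, Gene=-3]  = 2; Clearance = Gene + 3*Toxicity + 1  [with Gene=-3, Toxicity=2]  = 4.
Change = -14 − 4 = -18.

-18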